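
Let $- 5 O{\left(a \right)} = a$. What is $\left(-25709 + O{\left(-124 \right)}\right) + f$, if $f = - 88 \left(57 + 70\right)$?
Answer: $- \frac{184301}{5} \approx -36860.0$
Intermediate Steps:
$f = -11176$ ($f = \left(-88\right) 127 = -11176$)
$O{\left(a \right)} = - \frac{a}{5}$
$\left(-25709 + O{\left(-124 \right)}\right) + f = \left(-25709 - - \frac{124}{5}\right) - 11176 = \left(-25709 + \frac{124}{5}\right) - 11176 = - \frac{128421}{5} - 11176 = - \frac{184301}{5}$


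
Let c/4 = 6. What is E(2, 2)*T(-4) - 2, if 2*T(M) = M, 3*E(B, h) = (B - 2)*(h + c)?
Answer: -2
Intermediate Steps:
c = 24 (c = 4*6 = 24)
E(B, h) = (-2 + B)*(24 + h)/3 (E(B, h) = ((B - 2)*(h + 24))/3 = ((-2 + B)*(24 + h))/3 = (-2 + B)*(24 + h)/3)
T(M) = M/2
E(2, 2)*T(-4) - 2 = (-16 + 8*2 - ⅔*2 + (⅓)*2*2)*((½)*(-4)) - 2 = (-16 + 16 - 4/3 + 4/3)*(-2) - 2 = 0*(-2) - 2 = 0 - 2 = -2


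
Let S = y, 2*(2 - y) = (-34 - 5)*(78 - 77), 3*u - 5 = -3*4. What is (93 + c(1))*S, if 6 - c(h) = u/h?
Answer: 6536/3 ≈ 2178.7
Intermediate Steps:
u = -7/3 (u = 5/3 + (-3*4)/3 = 5/3 + (1/3)*(-12) = 5/3 - 4 = -7/3 ≈ -2.3333)
c(h) = 6 + 7/(3*h) (c(h) = 6 - (-7)/(3*h) = 6 + 7/(3*h))
y = 43/2 (y = 2 - (-34 - 5)*(78 - 77)/2 = 2 - (-39)/2 = 2 - 1/2*(-39) = 2 + 39/2 = 43/2 ≈ 21.500)
S = 43/2 ≈ 21.500
(93 + c(1))*S = (93 + (6 + (7/3)/1))*(43/2) = (93 + (6 + (7/3)*1))*(43/2) = (93 + (6 + 7/3))*(43/2) = (93 + 25/3)*(43/2) = (304/3)*(43/2) = 6536/3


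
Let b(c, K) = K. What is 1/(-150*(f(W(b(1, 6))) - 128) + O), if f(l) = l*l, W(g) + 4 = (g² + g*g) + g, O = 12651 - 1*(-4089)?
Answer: -1/785460 ≈ -1.2731e-6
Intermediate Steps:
O = 16740 (O = 12651 + 4089 = 16740)
W(g) = -4 + g + 2*g² (W(g) = -4 + ((g² + g*g) + g) = -4 + ((g² + g²) + g) = -4 + (2*g² + g) = -4 + (g + 2*g²) = -4 + g + 2*g²)
f(l) = l²
1/(-150*(f(W(b(1, 6))) - 128) + O) = 1/(-150*((-4 + 6 + 2*6²)² - 128) + 16740) = 1/(-150*((-4 + 6 + 2*36)² - 128) + 16740) = 1/(-150*((-4 + 6 + 72)² - 128) + 16740) = 1/(-150*(74² - 128) + 16740) = 1/(-150*(5476 - 128) + 16740) = 1/(-150*5348 + 16740) = 1/(-802200 + 16740) = 1/(-785460) = -1/785460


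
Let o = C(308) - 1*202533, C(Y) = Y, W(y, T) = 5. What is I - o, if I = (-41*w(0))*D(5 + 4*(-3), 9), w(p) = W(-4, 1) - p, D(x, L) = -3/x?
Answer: 1414960/7 ≈ 2.0214e+5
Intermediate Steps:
o = -202225 (o = 308 - 1*202533 = 308 - 202533 = -202225)
w(p) = 5 - p
I = -615/7 (I = (-41*(5 - 1*0))*(-3/(5 + 4*(-3))) = (-41*(5 + 0))*(-3/(5 - 12)) = (-41*5)*(-3/(-7)) = -(-615)*(-1)/7 = -205*3/7 = -615/7 ≈ -87.857)
I - o = -615/7 - 1*(-202225) = -615/7 + 202225 = 1414960/7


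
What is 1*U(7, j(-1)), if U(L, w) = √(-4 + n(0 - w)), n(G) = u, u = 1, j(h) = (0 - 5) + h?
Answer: I*√3 ≈ 1.732*I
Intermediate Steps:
j(h) = -5 + h
n(G) = 1
U(L, w) = I*√3 (U(L, w) = √(-4 + 1) = √(-3) = I*√3)
1*U(7, j(-1)) = 1*(I*√3) = I*√3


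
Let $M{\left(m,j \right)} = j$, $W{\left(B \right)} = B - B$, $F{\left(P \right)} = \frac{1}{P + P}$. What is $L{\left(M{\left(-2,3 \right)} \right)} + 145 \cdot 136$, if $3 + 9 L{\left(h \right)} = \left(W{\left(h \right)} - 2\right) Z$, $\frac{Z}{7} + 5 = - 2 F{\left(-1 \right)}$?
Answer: $\frac{177533}{9} \approx 19726.0$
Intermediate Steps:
$F{\left(P \right)} = \frac{1}{2 P}$
$W{\left(B \right)} = 0$
$Z = -28$ ($Z = -35 + 7 \left(- 2 \frac{1}{2 \left(-1\right)}\right) = -35 + 7 \left(- 2 \cdot \frac{1}{2} \left(-1\right)\right) = -35 + 7 \left(\left(-2\right) \left(- \frac{1}{2}\right)\right) = -35 + 7 \cdot 1 = -35 + 7 = -28$)
$L{\left(h \right)} = \frac{53}{9}$ ($L{\left(h \right)} = - \frac{1}{3} + \frac{\left(0 - 2\right) \left(-28\right)}{9} = - \frac{1}{3} + \frac{\left(-2\right) \left(-28\right)}{9} = - \frac{1}{3} + \frac{1}{9} \cdot 56 = - \frac{1}{3} + \frac{56}{9} = \frac{53}{9}$)
$L{\left(M{\left(-2,3 \right)} \right)} + 145 \cdot 136 = \frac{53}{9} + 145 \cdot 136 = \frac{53}{9} + 19720 = \frac{177533}{9}$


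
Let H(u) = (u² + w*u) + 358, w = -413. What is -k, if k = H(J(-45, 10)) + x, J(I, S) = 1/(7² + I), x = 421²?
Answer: -2839933/16 ≈ -1.7750e+5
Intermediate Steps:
x = 177241
J(I, S) = 1/(49 + I)
H(u) = 358 + u² - 413*u (H(u) = (u² - 413*u) + 358 = 358 + u² - 413*u)
k = 2839933/16 (k = (358 + (1/(49 - 45))² - 413/(49 - 45)) + 177241 = (358 + (1/4)² - 413/4) + 177241 = (358 + (¼)² - 413*¼) + 177241 = (358 + 1/16 - 413/4) + 177241 = 4077/16 + 177241 = 2839933/16 ≈ 1.7750e+5)
-k = -1*2839933/16 = -2839933/16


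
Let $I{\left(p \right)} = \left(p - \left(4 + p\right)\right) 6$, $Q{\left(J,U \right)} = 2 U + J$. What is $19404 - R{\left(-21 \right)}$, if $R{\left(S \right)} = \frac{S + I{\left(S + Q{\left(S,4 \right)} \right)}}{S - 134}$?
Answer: $\frac{601515}{31} \approx 19404.0$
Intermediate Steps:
$Q{\left(J,U \right)} = J + 2 U$
$I{\left(p \right)} = -24$ ($I{\left(p \right)} = \left(-4\right) 6 = -24$)
$R{\left(S \right)} = \frac{-24 + S}{-134 + S}$ ($R{\left(S \right)} = \frac{S - 24}{S - 134} = \frac{-24 + S}{-134 + S}$)
$19404 - R{\left(-21 \right)} = 19404 - \frac{-24 - 21}{-134 - 21} = 19404 - \frac{1}{-155} \left(-45\right) = 19404 - \left(- \frac{1}{155}\right) \left(-45\right) = 19404 - \frac{9}{31} = \frac{601515}{31}$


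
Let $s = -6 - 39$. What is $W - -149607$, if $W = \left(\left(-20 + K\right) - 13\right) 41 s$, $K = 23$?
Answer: $168057$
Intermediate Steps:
$s = -45$
$W = 18450$ ($W = \left(\left(-20 + 23\right) - 13\right) 41 \left(-45\right) = \left(3 - 13\right) 41 \left(-45\right) = \left(-10\right) 41 \left(-45\right) = \left(-410\right) \left(-45\right) = 18450$)
$W - -149607 = 18450 - -149607 = 18450 + 149607 = 168057$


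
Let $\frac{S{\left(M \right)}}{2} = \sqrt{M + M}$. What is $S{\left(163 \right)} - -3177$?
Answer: $3177 + 2 \sqrt{326} \approx 3213.1$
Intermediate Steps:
$S{\left(M \right)} = 2 \sqrt{2} \sqrt{M}$ ($S{\left(M \right)} = 2 \sqrt{M + M} = 2 \sqrt{2 M} = 2 \sqrt{2} \sqrt{M}$)
$S{\left(163 \right)} - -3177 = 2 \sqrt{2} \sqrt{163} - -3177 = 2 \sqrt{326} + 3177 = 3177 + 2 \sqrt{326}$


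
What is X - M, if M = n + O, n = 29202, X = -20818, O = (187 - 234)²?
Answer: -52229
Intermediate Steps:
O = 2209 (O = (-47)² = 2209)
M = 31411 (M = 29202 + 2209 = 31411)
X - M = -20818 - 1*31411 = -20818 - 31411 = -52229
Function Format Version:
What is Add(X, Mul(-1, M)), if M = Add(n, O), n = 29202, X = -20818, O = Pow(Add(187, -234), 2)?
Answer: -52229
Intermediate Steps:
O = 2209 (O = Pow(-47, 2) = 2209)
M = 31411 (M = Add(29202, 2209) = 31411)
Add(X, Mul(-1, M)) = Add(-20818, Mul(-1, 31411)) = Add(-20818, -31411) = -52229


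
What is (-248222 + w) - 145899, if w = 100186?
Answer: -293935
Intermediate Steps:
(-248222 + w) - 145899 = (-248222 + 100186) - 145899 = -148036 - 145899 = -293935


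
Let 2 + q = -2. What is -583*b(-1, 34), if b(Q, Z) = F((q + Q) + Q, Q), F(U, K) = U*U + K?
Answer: -20405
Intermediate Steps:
q = -4 (q = -2 - 2 = -4)
F(U, K) = K + U² (F(U, K) = U² + K = K + U²)
b(Q, Z) = Q + (-4 + 2*Q)² (b(Q, Z) = Q + ((-4 + Q) + Q)² = Q + (-4 + 2*Q)²)
-583*b(-1, 34) = -583*(-1 + 4*(-2 - 1)²) = -583*(-1 + 4*(-3)²) = -583*(-1 + 4*9) = -583*(-1 + 36) = -583*35 = -20405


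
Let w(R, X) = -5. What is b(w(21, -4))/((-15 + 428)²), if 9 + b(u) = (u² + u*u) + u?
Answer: 36/170569 ≈ 0.00021106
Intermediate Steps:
b(u) = -9 + u + 2*u² (b(u) = -9 + ((u² + u*u) + u) = -9 + ((u² + u²) + u) = -9 + (2*u² + u) = -9 + (u + 2*u²) = -9 + u + 2*u²)
b(w(21, -4))/((-15 + 428)²) = (-9 - 5 + 2*(-5)²)/((-15 + 428)²) = (-9 - 5 + 2*25)/(413²) = (-9 - 5 + 50)/170569 = 36*(1/170569) = 36/170569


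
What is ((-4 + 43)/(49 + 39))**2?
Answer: 1521/7744 ≈ 0.19641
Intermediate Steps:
((-4 + 43)/(49 + 39))**2 = (39/88)**2 = 1521/7744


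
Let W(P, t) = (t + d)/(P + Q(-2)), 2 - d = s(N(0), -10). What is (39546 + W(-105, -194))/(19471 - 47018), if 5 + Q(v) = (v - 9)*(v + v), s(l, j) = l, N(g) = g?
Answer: -435038/303017 ≈ -1.4357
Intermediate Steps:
Q(v) = -5 + 2*v*(-9 + v) (Q(v) = -5 + (v - 9)*(v + v) = -5 + (-9 + v)*(2*v) = -5 + 2*v*(-9 + v))
d = 2 (d = 2 - 1*0 = 2 + 0 = 2)
W(P, t) = (2 + t)/(39 + P) (W(P, t) = (t + 2)/(P + (-5 - 18*(-2) + 2*(-2)²)) = (2 + t)/(P + (-5 + 36 + 2*4)) = (2 + t)/(P + (-5 + 36 + 8)) = (2 + t)/(P + 39) = (2 + t)/(39 + P))
(39546 + W(-105, -194))/(19471 - 47018) = (39546 + (2 - 194)/(39 - 105))/(19471 - 47018) = (39546 - 192/(-66))/(-27547) = (39546 - 1/66*(-192))*(-1/27547) = (39546 + 32/11)*(-1/27547) = (435038/11)*(-1/27547) = -435038/303017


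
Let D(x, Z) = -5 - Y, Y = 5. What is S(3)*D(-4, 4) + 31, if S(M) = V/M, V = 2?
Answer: 73/3 ≈ 24.333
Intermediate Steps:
D(x, Z) = -10 (D(x, Z) = -5 - 1*5 = -5 - 5 = -10)
S(M) = 2/M
S(3)*D(-4, 4) + 31 = (2/3)*(-10) + 31 = (2*(⅓))*(-10) + 31 = (⅔)*(-10) + 31 = -20/3 + 31 = 73/3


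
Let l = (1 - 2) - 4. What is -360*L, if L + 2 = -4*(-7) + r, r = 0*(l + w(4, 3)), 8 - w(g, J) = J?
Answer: -9360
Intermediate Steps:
w(g, J) = 8 - J
l = -5 (l = -1 - 4 = -5)
r = 0 (r = 0*(-5 + (8 - 1*3)) = 0*(-5 + (8 - 3)) = 0*(-5 + 5) = 0*0 = 0)
L = 26 (L = -2 + (-4*(-7) + 0) = -2 + (28 + 0) = -2 + 28 = 26)
-360*L = -360*26 = -9360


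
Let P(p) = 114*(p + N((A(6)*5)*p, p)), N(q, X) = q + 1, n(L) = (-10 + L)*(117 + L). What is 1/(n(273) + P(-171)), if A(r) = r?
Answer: -1/501630 ≈ -1.9935e-6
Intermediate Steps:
N(q, X) = 1 + q
P(p) = 114 + 3534*p (P(p) = 114*(p + (1 + (6*5)*p)) = 114*(p + (1 + 30*p)) = 114*(1 + 31*p) = 114 + 3534*p)
1/(n(273) + P(-171)) = 1/((-1170 + 273**2 + 107*273) + (114 + 3534*(-171))) = 1/((-1170 + 74529 + 29211) + (114 - 604314)) = 1/(102570 - 604200) = 1/(-501630) = -1/501630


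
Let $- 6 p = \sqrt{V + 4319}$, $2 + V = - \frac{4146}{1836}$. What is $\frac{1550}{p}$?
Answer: $- \frac{27900 \sqrt{44890574}}{1320311} \approx -141.58$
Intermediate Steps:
$V = - \frac{1303}{306}$ ($V = -2 - \frac{4146}{1836} = -2 - \frac{691}{306} = - \frac{1303}{306} \approx -4.2582$)
$p = - \frac{\sqrt{44890574}}{612}$ ($p = - \frac{\sqrt{- \frac{1303}{306} + 4319}}{6} = - \frac{\sqrt{\frac{1320311}{306}}}{6} = - \frac{\frac{1}{102} \sqrt{44890574}}{6} = - \frac{\sqrt{44890574}}{612} \approx -10.948$)
$\frac{1550}{p} = \frac{1550}{\left(- \frac{1}{612}\right) \sqrt{44890574}} = 1550 \left(- \frac{18 \sqrt{44890574}}{1320311}\right) = - \frac{27900 \sqrt{44890574}}{1320311}$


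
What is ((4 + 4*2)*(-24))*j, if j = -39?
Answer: 11232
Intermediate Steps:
((4 + 4*2)*(-24))*j = ((4 + 4*2)*(-24))*(-39) = ((4 + 8)*(-24))*(-39) = (12*(-24))*(-39) = -288*(-39) = 11232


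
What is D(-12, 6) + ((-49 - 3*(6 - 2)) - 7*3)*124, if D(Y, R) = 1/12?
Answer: -122015/12 ≈ -10168.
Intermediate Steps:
D(Y, R) = 1/12
D(-12, 6) + ((-49 - 3*(6 - 2)) - 7*3)*124 = 1/12 + ((-49 - 3*(6 - 2)) - 7*3)*124 = 1/12 + ((-49 - 3*4) - 21)*124 = 1/12 + ((-49 - 12) - 21)*124 = 1/12 + (-61 - 21)*124 = 1/12 - 82*124 = 1/12 - 10168 = -122015/12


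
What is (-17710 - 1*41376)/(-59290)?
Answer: 29543/29645 ≈ 0.99656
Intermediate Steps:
(-17710 - 1*41376)/(-59290) = (-17710 - 41376)*(-1/59290) = -59086*(-1/59290) = 29543/29645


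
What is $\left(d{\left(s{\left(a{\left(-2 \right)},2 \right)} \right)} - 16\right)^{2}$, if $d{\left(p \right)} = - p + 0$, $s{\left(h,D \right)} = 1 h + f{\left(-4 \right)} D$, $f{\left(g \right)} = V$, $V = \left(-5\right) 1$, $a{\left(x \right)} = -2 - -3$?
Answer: $49$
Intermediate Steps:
$a{\left(x \right)} = 1$ ($a{\left(x \right)} = -2 + 3 = 1$)
$V = -5$
$f{\left(g \right)} = -5$
$s{\left(h,D \right)} = h - 5 D$ ($s{\left(h,D \right)} = 1 h - 5 D = h - 5 D$)
$d{\left(p \right)} = - p$
$\left(d{\left(s{\left(a{\left(-2 \right)},2 \right)} \right)} - 16\right)^{2} = \left(- (1 - 10) - 16\right)^{2} = \left(\left(-1\right) \left(-9\right) - 16\right)^{2} = \left(9 - 16\right)^{2} = \left(-7\right)^{2} = 49$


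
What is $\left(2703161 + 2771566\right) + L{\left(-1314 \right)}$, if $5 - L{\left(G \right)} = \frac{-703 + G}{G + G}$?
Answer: $\frac{14387593679}{2628} \approx 5.4747 \cdot 10^{6}$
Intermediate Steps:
$L{\left(G \right)} = 5 - \frac{-703 + G}{2 G}$ ($L{\left(G \right)} = 5 - \frac{-703 + G}{G + G} = 5 - \frac{-703 + G}{2 G}$)
$\left(2703161 + 2771566\right) + L{\left(-1314 \right)} = \left(2703161 + 2771566\right) + \frac{703 + 9 \left(-1314\right)}{2 \left(-1314\right)} = 5474727 + \frac{1}{2} \left(- \frac{1}{1314}\right) \left(703 - 11826\right) = 5474727 + \frac{1}{2} \left(- \frac{1}{1314}\right) \left(-11123\right) = 5474727 + \frac{11123}{2628} = \frac{14387593679}{2628}$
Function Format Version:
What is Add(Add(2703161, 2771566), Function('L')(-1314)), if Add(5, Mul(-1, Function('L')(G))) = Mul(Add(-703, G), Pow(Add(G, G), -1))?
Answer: Rational(14387593679, 2628) ≈ 5.4747e+6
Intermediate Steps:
Function('L')(G) = Add(5, Mul(Rational(-1, 2), Pow(G, -1), Add(-703, G))) (Function('L')(G) = Add(5, Mul(-1, Mul(Add(-703, G), Pow(Add(G, G), -1)))) = Add(5, Mul(-1, Mul(Add(-703, G), Pow(Mul(2, G), -1)))) = Add(5, Mul(-1, Mul(Add(-703, G), Mul(Rational(1, 2), Pow(G, -1))))) = Add(5, Mul(-1, Mul(Rational(1, 2), Pow(G, -1), Add(-703, G)))) = Add(5, Mul(Rational(-1, 2), Pow(G, -1), Add(-703, G))))
Add(Add(2703161, 2771566), Function('L')(-1314)) = Add(Add(2703161, 2771566), Mul(Rational(1, 2), Pow(-1314, -1), Add(703, Mul(9, -1314)))) = Add(5474727, Mul(Rational(1, 2), Rational(-1, 1314), Add(703, -11826))) = Add(5474727, Mul(Rational(1, 2), Rational(-1, 1314), -11123)) = Add(5474727, Rational(11123, 2628)) = Rational(14387593679, 2628)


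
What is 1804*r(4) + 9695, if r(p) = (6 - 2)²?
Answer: 38559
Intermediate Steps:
r(p) = 16 (r(p) = 4² = 16)
1804*r(4) + 9695 = 1804*16 + 9695 = 28864 + 9695 = 38559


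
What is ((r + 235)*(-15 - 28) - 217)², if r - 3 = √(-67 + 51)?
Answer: 109193817 + 3595144*I ≈ 1.0919e+8 + 3.5951e+6*I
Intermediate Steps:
r = 3 + 4*I (r = 3 + √(-67 + 51) = 3 + √(-16) = 3 + 4*I ≈ 3.0 + 4.0*I)
((r + 235)*(-15 - 28) - 217)² = (((3 + 4*I) + 235)*(-15 - 28) - 217)² = ((238 + 4*I)*(-43) - 217)² = ((-10234 - 172*I) - 217)² = (-10451 - 172*I)²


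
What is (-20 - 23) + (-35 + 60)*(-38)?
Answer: -993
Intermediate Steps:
(-20 - 23) + (-35 + 60)*(-38) = -43 + 25*(-38) = -43 - 950 = -993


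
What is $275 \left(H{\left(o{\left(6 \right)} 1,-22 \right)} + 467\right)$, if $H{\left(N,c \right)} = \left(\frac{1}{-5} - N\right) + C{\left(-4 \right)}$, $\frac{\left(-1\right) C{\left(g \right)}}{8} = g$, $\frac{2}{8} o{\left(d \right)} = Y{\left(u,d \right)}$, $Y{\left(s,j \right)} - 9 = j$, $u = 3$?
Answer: $120670$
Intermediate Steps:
$Y{\left(s,j \right)} = 9 + j$
$o{\left(d \right)} = 36 + 4 d$ ($o{\left(d \right)} = 4 \left(9 + d\right) = 36 + 4 d$)
$C{\left(g \right)} = - 8 g$
$H{\left(N,c \right)} = \frac{159}{5} - N$ ($H{\left(N,c \right)} = \left(\frac{1}{-5} - N\right) - -32 = \left(- \frac{1}{5} - N\right) + 32 = \frac{159}{5} - N$)
$275 \left(H{\left(o{\left(6 \right)} 1,-22 \right)} + 467\right) = 275 \left(\left(\frac{159}{5} - \left(36 + 4 \cdot 6\right) 1\right) + 467\right) = 275 \left(\left(\frac{159}{5} - \left(36 + 24\right) 1\right) + 467\right) = 275 \left(\left(\frac{159}{5} - 60 \cdot 1\right) + 467\right) = 275 \left(\left(\frac{159}{5} - 60\right) + 467\right) = 275 \left(- \frac{141}{5} + 467\right) = 275 \cdot \frac{2194}{5} = 120670$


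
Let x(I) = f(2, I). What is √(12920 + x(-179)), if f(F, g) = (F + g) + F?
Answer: √12745 ≈ 112.89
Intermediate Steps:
f(F, g) = g + 2*F
x(I) = 4 + I (x(I) = I + 2*2 = I + 4 = 4 + I)
√(12920 + x(-179)) = √(12920 + (4 - 179)) = √(12920 - 175) = √12745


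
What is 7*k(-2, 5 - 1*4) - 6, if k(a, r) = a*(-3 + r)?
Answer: 22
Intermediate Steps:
7*k(-2, 5 - 1*4) - 6 = 7*(-2*(-3 + (5 - 1*4))) - 6 = 7*(-2*(-3 + (5 - 4))) - 6 = 7*(-2*(-3 + 1)) - 6 = 7*(-2*(-2)) - 6 = 7*4 - 6 = 28 - 6 = 22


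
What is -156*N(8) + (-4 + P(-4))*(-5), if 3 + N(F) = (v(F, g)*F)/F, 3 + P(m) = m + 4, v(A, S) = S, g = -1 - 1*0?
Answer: 659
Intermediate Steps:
g = -1 (g = -1 + 0 = -1)
P(m) = 1 + m (P(m) = -3 + (m + 4) = -3 + (4 + m) = 1 + m)
N(F) = -4 (N(F) = -3 + (-F)/F = -3 - 1 = -4)
-156*N(8) + (-4 + P(-4))*(-5) = -156*(-4) + (-4 + (1 - 4))*(-5) = 624 + (-4 - 3)*(-5) = 624 - 7*(-5) = 624 + 35 = 659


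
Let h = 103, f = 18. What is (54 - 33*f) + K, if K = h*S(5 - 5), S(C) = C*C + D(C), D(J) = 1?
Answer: -437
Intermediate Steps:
S(C) = 1 + C**2 (S(C) = C*C + 1 = C**2 + 1 = 1 + C**2)
K = 103 (K = 103*(1 + (5 - 5)**2) = 103*(1 + 0**2) = 103*(1 + 0) = 103*1 = 103)
(54 - 33*f) + K = (54 - 33*18) + 103 = (54 - 594) + 103 = -540 + 103 = -437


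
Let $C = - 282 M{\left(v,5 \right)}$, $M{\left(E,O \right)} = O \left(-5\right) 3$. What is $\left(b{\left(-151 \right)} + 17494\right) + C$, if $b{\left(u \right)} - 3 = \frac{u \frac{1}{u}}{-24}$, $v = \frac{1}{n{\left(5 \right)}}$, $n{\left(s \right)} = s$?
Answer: $\frac{927527}{24} \approx 38647.0$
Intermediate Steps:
$v = \frac{1}{5} \approx 0.2$
$M{\left(E,O \right)} = - 15 O$ ($M{\left(E,O \right)} = - 5 O 3 = - 15 O$)
$b{\left(u \right)} = \frac{71}{24}$ ($b{\left(u \right)} = 3 + \frac{u \frac{1}{u}}{-24} = 3 + 1 \left(- \frac{1}{24}\right) = 3 - \frac{1}{24} = \frac{71}{24}$)
$C = 21150$ ($C = - 282 \left(\left(-15\right) 5\right) = \left(-282\right) \left(-75\right) = 21150$)
$\left(b{\left(-151 \right)} + 17494\right) + C = \left(\frac{71}{24} + 17494\right) + 21150 = \frac{419927}{24} + 21150 = \frac{927527}{24}$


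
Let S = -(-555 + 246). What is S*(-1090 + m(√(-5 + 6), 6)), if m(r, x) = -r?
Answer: -337119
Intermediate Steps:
S = 309 (S = -1*(-309) = 309)
S*(-1090 + m(√(-5 + 6), 6)) = 309*(-1090 - √(-5 + 6)) = 309*(-1090 - √1) = 309*(-1090 - 1*1) = 309*(-1090 - 1) = 309*(-1091) = -337119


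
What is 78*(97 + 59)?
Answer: 12168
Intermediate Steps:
78*(97 + 59) = 78*156 = 12168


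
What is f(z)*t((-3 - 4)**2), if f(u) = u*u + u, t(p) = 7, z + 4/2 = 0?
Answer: 14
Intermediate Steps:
z = -2 (z = -2 + 0 = -2)
f(u) = u + u**2 (f(u) = u**2 + u = u + u**2)
f(z)*t((-3 - 4)**2) = -2*(1 - 2)*7 = -2*(-1)*7 = 2*7 = 14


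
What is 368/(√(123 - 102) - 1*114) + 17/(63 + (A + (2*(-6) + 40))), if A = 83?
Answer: -2359691/752550 - 368*√21/12975 ≈ -3.2656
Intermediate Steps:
368/(√(123 - 102) - 1*114) + 17/(63 + (A + (2*(-6) + 40))) = 368/(√(123 - 102) - 1*114) + 17/(63 + (83 + (2*(-6) + 40))) = 368/(√21 - 114) + 17/(63 + (83 + (-12 + 40))) = 368/(-114 + √21) + 17/(63 + (83 + 28)) = 368/(-114 + √21) + 17/(63 + 111) = 368/(-114 + √21) + 17/174 = 17/174 + 368/(-114 + √21)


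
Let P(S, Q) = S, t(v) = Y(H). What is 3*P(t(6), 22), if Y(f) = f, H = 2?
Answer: 6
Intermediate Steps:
t(v) = 2
3*P(t(6), 22) = 3*2 = 6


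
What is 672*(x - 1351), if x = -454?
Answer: -1212960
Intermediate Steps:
672*(x - 1351) = 672*(-454 - 1351) = 672*(-1805) = -1212960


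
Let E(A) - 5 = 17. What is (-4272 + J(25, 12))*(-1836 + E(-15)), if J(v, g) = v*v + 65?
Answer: 6497748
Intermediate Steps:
J(v, g) = 65 + v**2 (J(v, g) = v**2 + 65 = 65 + v**2)
E(A) = 22 (E(A) = 5 + 17 = 22)
(-4272 + J(25, 12))*(-1836 + E(-15)) = (-4272 + (65 + 25**2))*(-1836 + 22) = (-4272 + (65 + 625))*(-1814) = (-4272 + 690)*(-1814) = -3582*(-1814) = 6497748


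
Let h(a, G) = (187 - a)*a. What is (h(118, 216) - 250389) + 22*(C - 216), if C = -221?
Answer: -251861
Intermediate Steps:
h(a, G) = a*(187 - a)
(h(118, 216) - 250389) + 22*(C - 216) = (118*(187 - 1*118) - 250389) + 22*(-221 - 216) = (118*(187 - 118) - 250389) + 22*(-437) = (118*69 - 250389) - 9614 = (8142 - 250389) - 9614 = -242247 - 9614 = -251861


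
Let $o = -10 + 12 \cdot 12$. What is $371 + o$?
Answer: $505$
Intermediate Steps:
$o = 134$ ($o = -10 + 144 = 134$)
$371 + o = 371 + 134 = 505$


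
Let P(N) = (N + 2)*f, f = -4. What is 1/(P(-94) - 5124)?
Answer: -1/4756 ≈ -0.00021026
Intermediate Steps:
P(N) = -8 - 4*N (P(N) = (N + 2)*(-4) = (2 + N)*(-4) = -8 - 4*N)
1/(P(-94) - 5124) = 1/((-8 - 4*(-94)) - 5124) = 1/((-8 + 376) - 5124) = 1/(368 - 5124) = 1/(-4756) = -1/4756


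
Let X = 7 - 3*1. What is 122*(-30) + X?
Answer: -3656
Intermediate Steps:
X = 4 (X = 7 - 3 = 4)
122*(-30) + X = 122*(-30) + 4 = -3660 + 4 = -3656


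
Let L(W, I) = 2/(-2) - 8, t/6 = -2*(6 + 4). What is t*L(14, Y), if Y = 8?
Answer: 1080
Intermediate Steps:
t = -120 (t = 6*(-2*(6 + 4)) = 6*(-2*10) = 6*(-20) = -120)
L(W, I) = -9 (L(W, I) = 2*(-½) - 8 = -1 - 8 = -9)
t*L(14, Y) = -120*(-9) = 1080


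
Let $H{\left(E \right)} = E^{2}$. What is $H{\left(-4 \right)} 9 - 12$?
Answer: $132$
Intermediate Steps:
$H{\left(-4 \right)} 9 - 12 = \left(-4\right)^{2} \cdot 9 - 12 = 16 \cdot 9 - 12 = 144 - 12 = 132$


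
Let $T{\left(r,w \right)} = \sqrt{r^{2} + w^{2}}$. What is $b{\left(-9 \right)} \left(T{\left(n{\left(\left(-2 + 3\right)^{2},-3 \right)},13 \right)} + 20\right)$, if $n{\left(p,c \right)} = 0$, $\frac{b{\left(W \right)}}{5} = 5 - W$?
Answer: $2310$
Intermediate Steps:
$b{\left(W \right)} = 25 - 5 W$ ($b{\left(W \right)} = 5 \left(5 - W\right) = 25 - 5 W$)
$b{\left(-9 \right)} \left(T{\left(n{\left(\left(-2 + 3\right)^{2},-3 \right)},13 \right)} + 20\right) = \left(25 - -45\right) \left(\sqrt{0^{2} + 13^{2}} + 20\right) = \left(25 + 45\right) \left(\sqrt{0 + 169} + 20\right) = 70 \left(\sqrt{169} + 20\right) = 70 \left(13 + 20\right) = 70 \cdot 33 = 2310$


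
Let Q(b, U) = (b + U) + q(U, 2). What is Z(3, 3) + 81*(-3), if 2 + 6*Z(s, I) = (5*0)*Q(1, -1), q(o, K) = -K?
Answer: -730/3 ≈ -243.33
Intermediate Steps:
Q(b, U) = -2 + U + b (Q(b, U) = (b + U) - 1*2 = (U + b) - 2 = -2 + U + b)
Z(s, I) = -1/3 (Z(s, I) = -1/3 + ((5*0)*(-2 - 1 + 1))/6 = -1/3 + (0*(-2))/6 = -1/3 + (1/6)*0 = -1/3 + 0 = -1/3)
Z(3, 3) + 81*(-3) = -1/3 + 81*(-3) = -1/3 - 243 = -730/3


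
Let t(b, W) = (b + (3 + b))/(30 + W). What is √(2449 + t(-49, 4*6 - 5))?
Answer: √119906/7 ≈ 49.468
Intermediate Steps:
t(b, W) = (3 + 2*b)/(30 + W)
√(2449 + t(-49, 4*6 - 5)) = √(2449 + (3 + 2*(-49))/(30 + (4*6 - 5))) = √(2449 + (3 - 98)/(30 + (24 - 5))) = √(2449 - 95/(30 + 19)) = √(2449 - 95/49) = √(119906/49) = √119906/7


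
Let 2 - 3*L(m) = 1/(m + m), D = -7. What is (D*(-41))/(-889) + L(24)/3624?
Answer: -21384031/66275712 ≈ -0.32265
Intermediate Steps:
L(m) = 2/3 - 1/(6*m) (L(m) = 2/3 - 1/(3*(m + m)) = 2/3 - 1/(2*m)/3 = 2/3 - 1/(6*m))
(D*(-41))/(-889) + L(24)/3624 = -7*(-41)/(-889) + ((1/6)*(-1 + 4*24)/24)/3624 = 287*(-1/889) + ((1/6)*(1/24)*(-1 + 96))*(1/3624) = -41/127 + ((1/6)*(1/24)*95)*(1/3624) = -41/127 + (95/144)*(1/3624) = -41/127 + 95/521856 = -21384031/66275712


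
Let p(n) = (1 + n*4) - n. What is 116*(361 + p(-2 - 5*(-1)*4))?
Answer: 48256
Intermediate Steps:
p(n) = 1 + 3*n (p(n) = (1 + 4*n) - n = 1 + 3*n)
116*(361 + p(-2 - 5*(-1)*4)) = 116*(361 + (1 + 3*(-2 - 5*(-1)*4))) = 116*(361 + (1 + 3*(-2 + 5*4))) = 116*(361 + (1 + 3*(-2 + 20))) = 116*(361 + (1 + 3*18)) = 116*(361 + (1 + 54)) = 116*(361 + 55) = 116*416 = 48256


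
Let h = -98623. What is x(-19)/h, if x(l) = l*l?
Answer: -361/98623 ≈ -0.0036604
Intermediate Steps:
x(l) = l²
x(-19)/h = (-19)²/(-98623) = 361*(-1/98623) = -361/98623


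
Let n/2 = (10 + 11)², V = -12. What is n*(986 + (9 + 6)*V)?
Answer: 710892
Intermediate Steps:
n = 882 (n = 2*(10 + 11)² = 2*21² = 2*441 = 882)
n*(986 + (9 + 6)*V) = 882*(986 + (9 + 6)*(-12)) = 882*(986 + 15*(-12)) = 882*(986 - 180) = 882*806 = 710892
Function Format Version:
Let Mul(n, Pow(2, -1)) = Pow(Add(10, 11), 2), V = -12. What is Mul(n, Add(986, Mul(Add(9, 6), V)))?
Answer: 710892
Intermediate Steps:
n = 882 (n = Mul(2, Pow(Add(10, 11), 2)) = Mul(2, Pow(21, 2)) = Mul(2, 441) = 882)
Mul(n, Add(986, Mul(Add(9, 6), V))) = Mul(882, Add(986, Mul(Add(9, 6), -12))) = Mul(882, Add(986, Mul(15, -12))) = Mul(882, Add(986, -180)) = Mul(882, 806) = 710892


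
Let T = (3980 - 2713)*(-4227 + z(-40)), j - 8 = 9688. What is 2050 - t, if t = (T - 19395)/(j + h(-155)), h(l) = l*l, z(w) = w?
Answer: 74553734/33721 ≈ 2210.9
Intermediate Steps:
j = 9696 (j = 8 + 9688 = 9696)
h(l) = l²
T = -5406289 (T = (3980 - 2713)*(-4227 - 40) = 1267*(-4267) = -5406289)
t = -5425684/33721 (t = (-5406289 - 19395)/(9696 + (-155)²) = -5425684/(9696 + 24025) = -5425684/33721 ≈ -160.90)
2050 - t = 2050 - 1*(-5425684/33721) = 2050 + 5425684/33721 = 74553734/33721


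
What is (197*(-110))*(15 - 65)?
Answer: 1083500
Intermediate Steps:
(197*(-110))*(15 - 65) = -21670*(-50) = 1083500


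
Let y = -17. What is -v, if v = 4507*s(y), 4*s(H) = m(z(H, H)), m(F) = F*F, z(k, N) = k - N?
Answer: 0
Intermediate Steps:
m(F) = F²
s(H) = 0 (s(H) = (H - H)²/4 = (¼)*0² = (¼)*0 = 0)
v = 0 (v = 4507*0 = 0)
-v = -1*0 = 0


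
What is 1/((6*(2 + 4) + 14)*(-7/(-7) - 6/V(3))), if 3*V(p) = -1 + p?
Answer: -1/400 ≈ -0.0025000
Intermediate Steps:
V(p) = -⅓ + p/3 (V(p) = (-1 + p)/3 = -⅓ + p/3)
1/((6*(2 + 4) + 14)*(-7/(-7) - 6/V(3))) = 1/((6*(2 + 4) + 14)*(-7/(-7) - 6/(-⅓ + (⅓)*3))) = 1/((6*6 + 14)*(-7*(-⅐) - 6/(-⅓ + 1))) = 1/((36 + 14)*(1 - 6/⅔)) = 1/(50*(1 - 6*3/2)) = 1/(50*(1 - 9)) = 1/(50*(-8)) = 1/(-400) = -1/400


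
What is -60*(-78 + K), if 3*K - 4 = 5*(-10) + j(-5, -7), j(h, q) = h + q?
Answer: 5840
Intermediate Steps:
K = -58/3 (K = 4/3 + (5*(-10) + (-5 - 7))/3 = 4/3 + (-50 - 12)/3 = 4/3 + (1/3)*(-62) = 4/3 - 62/3 = -58/3 ≈ -19.333)
-60*(-78 + K) = -60*(-78 - 58/3) = -60*(-292/3) = 5840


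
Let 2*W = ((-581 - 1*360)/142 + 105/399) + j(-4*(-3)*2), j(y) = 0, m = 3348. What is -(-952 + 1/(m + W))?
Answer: 17182298932/18048639 ≈ 952.00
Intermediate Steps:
W = -17169/5396 (W = (((-581 - 1*360)/142 + 105/399) + 0)/2 = (((-581 - 360)*(1/142) + 105*(1/399)) + 0)/2 = ((-941*1/142 + 5/19) + 0)/2 = ((-941/142 + 5/19) + 0)/2 = (-17169/2698 + 0)/2 = (½)*(-17169/2698) = -17169/5396 ≈ -3.1818)
-(-952 + 1/(m + W)) = -(-952 + 1/(3348 - 17169/5396)) = -(-952 + 1/(18048639/5396)) = -(-952 + 5396/18048639) = -1*(-17182298932/18048639) = 17182298932/18048639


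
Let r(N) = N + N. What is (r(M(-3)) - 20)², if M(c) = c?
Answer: 676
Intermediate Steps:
r(N) = 2*N
(r(M(-3)) - 20)² = (2*(-3) - 20)² = (-6 - 20)² = (-26)² = 676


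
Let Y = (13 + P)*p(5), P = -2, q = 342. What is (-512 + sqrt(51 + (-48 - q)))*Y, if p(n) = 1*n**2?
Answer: -140800 + 275*I*sqrt(339) ≈ -1.408e+5 + 5063.3*I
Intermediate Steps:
p(n) = n**2
Y = 275 (Y = (13 - 2)*5**2 = 11*25 = 275)
(-512 + sqrt(51 + (-48 - q)))*Y = (-512 + sqrt(51 + (-48 - 1*342)))*275 = (-512 + sqrt(51 + (-48 - 342)))*275 = (-512 + sqrt(51 - 390))*275 = (-512 + sqrt(-339))*275 = (-512 + I*sqrt(339))*275 = -140800 + 275*I*sqrt(339)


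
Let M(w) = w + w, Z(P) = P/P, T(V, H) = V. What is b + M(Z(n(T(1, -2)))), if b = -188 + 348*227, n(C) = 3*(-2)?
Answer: 78810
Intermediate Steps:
n(C) = -6
Z(P) = 1
b = 78808 (b = -188 + 78996 = 78808)
M(w) = 2*w
b + M(Z(n(T(1, -2)))) = 78808 + 2*1 = 78808 + 2 = 78810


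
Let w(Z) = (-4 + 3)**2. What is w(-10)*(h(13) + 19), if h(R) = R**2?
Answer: 188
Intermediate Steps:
w(Z) = 1 (w(Z) = (-1)**2 = 1)
w(-10)*(h(13) + 19) = 1*(13**2 + 19) = 1*(169 + 19) = 1*188 = 188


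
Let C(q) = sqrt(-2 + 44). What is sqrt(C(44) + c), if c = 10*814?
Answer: sqrt(8140 + sqrt(42)) ≈ 90.258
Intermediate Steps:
c = 8140
C(q) = sqrt(42)
sqrt(C(44) + c) = sqrt(sqrt(42) + 8140) = sqrt(8140 + sqrt(42))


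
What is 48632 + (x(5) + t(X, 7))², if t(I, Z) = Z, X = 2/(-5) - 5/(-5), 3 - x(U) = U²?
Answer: 48857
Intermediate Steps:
x(U) = 3 - U²
X = ⅗ (X = 2*(-⅕) - 5*(-⅕) = -⅖ + 1 = ⅗ ≈ 0.60000)
48632 + (x(5) + t(X, 7))² = 48632 + ((3 - 1*5²) + 7)² = 48632 + ((3 - 1*25) + 7)² = 48632 + ((3 - 25) + 7)² = 48632 + (-22 + 7)² = 48632 + (-15)² = 48632 + 225 = 48857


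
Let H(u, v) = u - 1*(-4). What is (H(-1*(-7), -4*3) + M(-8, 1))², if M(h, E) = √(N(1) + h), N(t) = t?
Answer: (11 + I*√7)² ≈ 114.0 + 58.207*I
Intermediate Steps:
M(h, E) = √(1 + h)
H(u, v) = 4 + u (H(u, v) = u + 4 = 4 + u)
(H(-1*(-7), -4*3) + M(-8, 1))² = ((4 - 1*(-7)) + √(1 - 8))² = ((4 + 7) + √(-7))² = (11 + I*√7)²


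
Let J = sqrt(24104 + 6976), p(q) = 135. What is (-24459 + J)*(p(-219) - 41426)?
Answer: 1009936569 - 82582*sqrt(7770) ≈ 1.0027e+9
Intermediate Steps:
J = 2*sqrt(7770) (J = sqrt(31080) = 2*sqrt(7770) ≈ 176.30)
(-24459 + J)*(p(-219) - 41426) = (-24459 + 2*sqrt(7770))*(135 - 41426) = (-24459 + 2*sqrt(7770))*(-41291) = 1009936569 - 82582*sqrt(7770)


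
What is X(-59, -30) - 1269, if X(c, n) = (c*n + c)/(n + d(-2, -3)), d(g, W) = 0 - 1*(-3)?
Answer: -35974/27 ≈ -1332.4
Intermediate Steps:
d(g, W) = 3 (d(g, W) = 0 + 3 = 3)
X(c, n) = (c + c*n)/(3 + n) (X(c, n) = (c*n + c)/(n + 3) = (c + c*n)/(3 + n))
X(-59, -30) - 1269 = -59*(1 - 30)/(3 - 30) - 1269 = -59*(-29)/(-27) - 1269 = -59*(-1/27)*(-29) - 1269 = -1711/27 - 1269 = -35974/27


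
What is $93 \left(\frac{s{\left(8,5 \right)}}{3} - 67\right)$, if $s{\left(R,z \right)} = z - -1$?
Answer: $-6045$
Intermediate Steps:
$s{\left(R,z \right)} = 1 + z$ ($s{\left(R,z \right)} = z + 1 = 1 + z$)
$93 \left(\frac{s{\left(8,5 \right)}}{3} - 67\right) = 93 \left(\frac{1 + 5}{3} - 67\right) = 93 \left(6 \cdot \frac{1}{3} - 67\right) = 93 \left(2 - 67\right) = 93 \left(-65\right) = -6045$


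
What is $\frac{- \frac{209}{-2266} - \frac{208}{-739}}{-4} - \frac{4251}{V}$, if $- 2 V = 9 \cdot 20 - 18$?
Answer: $\frac{861326309}{16441272} \approx 52.388$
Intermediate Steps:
$V = -81$ ($V = - \frac{9 \cdot 20 - 18}{2} = - \frac{180 - 18}{2} = \left(- \frac{1}{2}\right) 162 = -81$)
$\frac{- \frac{209}{-2266} - \frac{208}{-739}}{-4} - \frac{4251}{V} = \frac{- \frac{209}{-2266} - \frac{208}{-739}}{-4} - \frac{4251}{-81} = \left(\left(-209\right) \left(- \frac{1}{2266}\right) - - \frac{208}{739}\right) \left(- \frac{1}{4}\right) - - \frac{1417}{27} = \left(\frac{19}{206} + \frac{208}{739}\right) \left(- \frac{1}{4}\right) + \frac{1417}{27} = \frac{56889}{152234} \left(- \frac{1}{4}\right) + \frac{1417}{27} = - \frac{56889}{608936} + \frac{1417}{27} = \frac{861326309}{16441272}$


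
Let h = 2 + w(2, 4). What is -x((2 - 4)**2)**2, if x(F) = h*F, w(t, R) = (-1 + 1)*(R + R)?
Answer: -64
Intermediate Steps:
w(t, R) = 0 (w(t, R) = 0*(2*R) = 0)
h = 2 (h = 2 + 0 = 2)
x(F) = 2*F
-x((2 - 4)**2)**2 = -(2*(2 - 4)**2)**2 = -(2*(-2)**2)**2 = -(2*4)**2 = -1*8**2 = -1*64 = -64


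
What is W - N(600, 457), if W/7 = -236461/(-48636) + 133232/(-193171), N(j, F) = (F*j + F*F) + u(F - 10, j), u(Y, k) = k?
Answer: -59008302485983/122013828 ≈ -4.8362e+5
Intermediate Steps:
N(j, F) = j + F**2 + F*j (N(j, F) = (F*j + F*F) + j = (F*j + F**2) + j = (F**2 + F*j) + j = j + F**2 + F*j)
W = 3563412389/122013828 (W = 7*(-236461/(-48636) + 133232/(-193171)) = 7*(-236461*(-1/48636) + 133232*(-1/193171)) = 7*(236461/48636 - 12112/17561) = 7*(3563412389/854096796) = 3563412389/122013828 ≈ 29.205)
W - N(600, 457) = 3563412389/122013828 - (600 + 457**2 + 457*600) = 3563412389/122013828 - (600 + 208849 + 274200) = 3563412389/122013828 - 1*483649 = 3563412389/122013828 - 483649 = -59008302485983/122013828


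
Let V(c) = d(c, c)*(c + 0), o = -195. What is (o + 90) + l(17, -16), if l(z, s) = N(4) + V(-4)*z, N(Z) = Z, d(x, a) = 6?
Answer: -509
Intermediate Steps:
V(c) = 6*c (V(c) = 6*(c + 0) = 6*c)
l(z, s) = 4 - 24*z (l(z, s) = 4 + (6*(-4))*z = 4 - 24*z)
(o + 90) + l(17, -16) = (-195 + 90) + (4 - 24*17) = -105 + (4 - 408) = -105 - 404 = -509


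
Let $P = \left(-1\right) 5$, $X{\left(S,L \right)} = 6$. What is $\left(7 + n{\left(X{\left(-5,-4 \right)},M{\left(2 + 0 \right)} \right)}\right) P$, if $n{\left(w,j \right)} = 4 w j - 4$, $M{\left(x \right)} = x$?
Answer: $-255$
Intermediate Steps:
$n{\left(w,j \right)} = -4 + 4 j w$ ($n{\left(w,j \right)} = 4 j w - 4 = -4 + 4 j w$)
$P = -5$
$\left(7 + n{\left(X{\left(-5,-4 \right)},M{\left(2 + 0 \right)} \right)}\right) P = \left(7 - \left(4 - 4 \left(2 + 0\right) 6\right)\right) \left(-5\right) = \left(7 - \left(4 - 48\right)\right) \left(-5\right) = \left(7 + \left(-4 + 48\right)\right) \left(-5\right) = \left(7 + 44\right) \left(-5\right) = 51 \left(-5\right) = -255$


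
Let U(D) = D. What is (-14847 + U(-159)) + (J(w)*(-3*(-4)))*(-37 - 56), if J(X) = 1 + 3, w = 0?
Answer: -19470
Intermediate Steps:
J(X) = 4
(-14847 + U(-159)) + (J(w)*(-3*(-4)))*(-37 - 56) = (-14847 - 159) + (4*(-3*(-4)))*(-37 - 56) = -15006 + (4*12)*(-93) = -15006 + 48*(-93) = -15006 - 4464 = -19470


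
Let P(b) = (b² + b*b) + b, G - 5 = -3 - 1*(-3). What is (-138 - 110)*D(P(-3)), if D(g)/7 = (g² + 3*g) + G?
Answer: -477400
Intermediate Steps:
G = 5 (G = 5 + (-3 - 1*(-3)) = 5 + (-3 + 3) = 5 + 0 = 5)
P(b) = b + 2*b² (P(b) = (b² + b²) + b = 2*b² + b = b + 2*b²)
D(g) = 35 + 7*g² + 21*g (D(g) = 7*((g² + 3*g) + 5) = 7*(5 + g² + 3*g) = 35 + 7*g² + 21*g)
(-138 - 110)*D(P(-3)) = (-138 - 110)*(35 + 7*(-3*(1 + 2*(-3)))² + 21*(-3*(1 + 2*(-3)))) = -248*(35 + 7*(-3*(1 - 6))² + 21*(-3*(1 - 6))) = -248*(35 + 7*(-3*(-5))² + 21*(-3*(-5))) = -248*(35 + 7*15² + 21*15) = -248*(35 + 7*225 + 315) = -248*(35 + 1575 + 315) = -248*1925 = -477400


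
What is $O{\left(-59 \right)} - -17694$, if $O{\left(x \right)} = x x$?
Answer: $21175$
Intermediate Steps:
$O{\left(x \right)} = x^{2}$
$O{\left(-59 \right)} - -17694 = \left(-59\right)^{2} - -17694 = 3481 + 17694 = 21175$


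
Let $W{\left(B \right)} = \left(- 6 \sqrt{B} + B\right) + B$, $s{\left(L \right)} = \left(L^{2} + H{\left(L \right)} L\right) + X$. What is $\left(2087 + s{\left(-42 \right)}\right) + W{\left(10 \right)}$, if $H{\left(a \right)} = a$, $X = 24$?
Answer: $5659 - 6 \sqrt{10} \approx 5640.0$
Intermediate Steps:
$s{\left(L \right)} = 24 + 2 L^{2}$ ($s{\left(L \right)} = \left(L^{2} + L L\right) + 24 = \left(L^{2} + L^{2}\right) + 24 = 2 L^{2} + 24 = 24 + 2 L^{2}$)
$W{\left(B \right)} = - 6 \sqrt{B} + 2 B$ ($W{\left(B \right)} = \left(B - 6 \sqrt{B}\right) + B = - 6 \sqrt{B} + 2 B$)
$\left(2087 + s{\left(-42 \right)}\right) + W{\left(10 \right)} = \left(2087 + \left(24 + 2 \left(-42\right)^{2}\right)\right) + \left(- 6 \sqrt{10} + 2 \cdot 10\right) = \left(2087 + \left(24 + 2 \cdot 1764\right)\right) + \left(- 6 \sqrt{10} + 20\right) = \left(2087 + \left(24 + 3528\right)\right) + \left(20 - 6 \sqrt{10}\right) = \left(2087 + 3552\right) + \left(20 - 6 \sqrt{10}\right) = 5639 + \left(20 - 6 \sqrt{10}\right) = 5659 - 6 \sqrt{10}$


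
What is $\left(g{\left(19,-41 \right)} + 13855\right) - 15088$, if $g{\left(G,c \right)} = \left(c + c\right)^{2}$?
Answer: $5491$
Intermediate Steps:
$g{\left(G,c \right)} = 4 c^{2}$ ($g{\left(G,c \right)} = \left(2 c\right)^{2} = 4 c^{2}$)
$\left(g{\left(19,-41 \right)} + 13855\right) - 15088 = \left(4 \left(-41\right)^{2} + 13855\right) - 15088 = \left(4 \cdot 1681 + 13855\right) - 15088 = \left(6724 + 13855\right) - 15088 = 20579 - 15088 = 5491$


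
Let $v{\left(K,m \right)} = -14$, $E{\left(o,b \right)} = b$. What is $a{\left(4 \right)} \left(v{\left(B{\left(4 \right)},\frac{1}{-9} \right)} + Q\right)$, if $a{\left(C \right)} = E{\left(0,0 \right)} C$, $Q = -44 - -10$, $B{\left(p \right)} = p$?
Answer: $0$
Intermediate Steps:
$Q = -34$ ($Q = -44 + 10 = -34$)
$a{\left(C \right)} = 0$ ($a{\left(C \right)} = 0 C = 0$)
$a{\left(4 \right)} \left(v{\left(B{\left(4 \right)},\frac{1}{-9} \right)} + Q\right) = 0 \left(-14 - 34\right) = 0 \left(-48\right) = 0$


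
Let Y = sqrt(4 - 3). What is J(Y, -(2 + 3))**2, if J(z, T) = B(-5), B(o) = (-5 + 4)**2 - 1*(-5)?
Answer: 36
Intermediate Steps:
Y = 1 (Y = sqrt(1) = 1)
B(o) = 6 (B(o) = (-1)**2 + 5 = 1 + 5 = 6)
J(z, T) = 6
J(Y, -(2 + 3))**2 = 6**2 = 36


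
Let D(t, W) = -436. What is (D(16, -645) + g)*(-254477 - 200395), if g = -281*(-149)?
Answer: -18846711576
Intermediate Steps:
g = 41869
(D(16, -645) + g)*(-254477 - 200395) = (-436 + 41869)*(-254477 - 200395) = 41433*(-454872) = -18846711576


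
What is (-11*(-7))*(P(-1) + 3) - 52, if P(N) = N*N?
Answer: 256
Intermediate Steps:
P(N) = N**2
(-11*(-7))*(P(-1) + 3) - 52 = (-11*(-7))*((-1)**2 + 3) - 52 = 77*(1 + 3) - 52 = 77*4 - 52 = 308 - 52 = 256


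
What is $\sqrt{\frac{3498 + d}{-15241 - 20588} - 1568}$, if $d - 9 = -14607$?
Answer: $\frac{2 i \sqrt{6211330037}}{3981} \approx 39.594 i$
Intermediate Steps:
$d = -14598$ ($d = 9 - 14607 = -14598$)
$\sqrt{\frac{3498 + d}{-15241 - 20588} - 1568} = \sqrt{\frac{3498 - 14598}{-15241 - 20588} - 1568} = \sqrt{- \frac{11100}{-35829} - 1568} = \sqrt{\left(-11100\right) \left(- \frac{1}{35829}\right) - 1568} = \sqrt{\frac{3700}{11943} - 1568} = \sqrt{- \frac{18722924}{11943}} = \frac{2 i \sqrt{6211330037}}{3981}$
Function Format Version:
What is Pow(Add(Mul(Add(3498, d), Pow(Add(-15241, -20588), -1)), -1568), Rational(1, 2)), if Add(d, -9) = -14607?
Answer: Mul(Rational(2, 3981), I, Pow(6211330037, Rational(1, 2))) ≈ Mul(39.594, I)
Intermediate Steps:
d = -14598 (d = Add(9, -14607) = -14598)
Pow(Add(Mul(Add(3498, d), Pow(Add(-15241, -20588), -1)), -1568), Rational(1, 2)) = Pow(Add(Mul(Add(3498, -14598), Pow(Add(-15241, -20588), -1)), -1568), Rational(1, 2)) = Pow(Add(Mul(-11100, Pow(-35829, -1)), -1568), Rational(1, 2)) = Pow(Add(Mul(-11100, Rational(-1, 35829)), -1568), Rational(1, 2)) = Pow(Add(Rational(3700, 11943), -1568), Rational(1, 2)) = Pow(Rational(-18722924, 11943), Rational(1, 2)) = Mul(Rational(2, 3981), I, Pow(6211330037, Rational(1, 2)))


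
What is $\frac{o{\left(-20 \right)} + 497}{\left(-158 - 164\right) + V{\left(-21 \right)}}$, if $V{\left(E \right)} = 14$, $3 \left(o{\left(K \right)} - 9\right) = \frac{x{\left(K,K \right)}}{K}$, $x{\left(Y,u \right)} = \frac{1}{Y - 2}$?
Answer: $- \frac{667921}{406560} \approx -1.6429$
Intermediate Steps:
$x{\left(Y,u \right)} = \frac{1}{-2 + Y}$
$o{\left(K \right)} = 9 + \frac{1}{3 K \left(-2 + K\right)}$ ($o{\left(K \right)} = 9 + \frac{\frac{1}{-2 + K} \frac{1}{K}}{3} = 9 + \frac{\frac{1}{K} \frac{1}{-2 + K}}{3} = 9 + \frac{1}{3 K \left(-2 + K\right)}$)
$\frac{o{\left(-20 \right)} + 497}{\left(-158 - 164\right) + V{\left(-21 \right)}} = \frac{\frac{1 + 27 \left(-20\right) \left(-2 - 20\right)}{3 \left(-20\right) \left(-2 - 20\right)} + 497}{\left(-158 - 164\right) + 14} = \frac{\frac{1}{3} \left(- \frac{1}{20}\right) \frac{1}{-22} \left(1 + 27 \left(-20\right) \left(-22\right)\right) + 497}{\left(-158 - 164\right) + 14} = \frac{\frac{1}{3} \left(- \frac{1}{20}\right) \left(- \frac{1}{22}\right) \left(1 + 11880\right) + 497}{-322 + 14} = \frac{\frac{1}{3} \left(- \frac{1}{20}\right) \left(- \frac{1}{22}\right) 11881 + 497}{-308} = \left(\frac{11881}{1320} + 497\right) \left(- \frac{1}{308}\right) = \frac{667921}{1320} \left(- \frac{1}{308}\right) = - \frac{667921}{406560}$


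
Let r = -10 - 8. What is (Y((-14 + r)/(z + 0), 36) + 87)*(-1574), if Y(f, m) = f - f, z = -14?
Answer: -136938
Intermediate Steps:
r = -18
Y(f, m) = 0
(Y((-14 + r)/(z + 0), 36) + 87)*(-1574) = (0 + 87)*(-1574) = 87*(-1574) = -136938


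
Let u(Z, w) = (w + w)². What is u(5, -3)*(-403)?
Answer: -14508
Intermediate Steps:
u(Z, w) = 4*w² (u(Z, w) = (2*w)² = 4*w²)
u(5, -3)*(-403) = (4*(-3)²)*(-403) = (4*9)*(-403) = 36*(-403) = -14508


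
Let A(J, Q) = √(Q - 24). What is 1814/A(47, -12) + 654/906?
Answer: 109/151 - 907*I/3 ≈ 0.72185 - 302.33*I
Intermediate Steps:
A(J, Q) = √(-24 + Q)
1814/A(47, -12) + 654/906 = 1814/(√(-24 - 12)) + 654/906 = 1814/(√(-36)) + 654*(1/906) = 1814/((6*I)) + 109/151 = 1814*(-I/6) + 109/151 = -907*I/3 + 109/151 = 109/151 - 907*I/3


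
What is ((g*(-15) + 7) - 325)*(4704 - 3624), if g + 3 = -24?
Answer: 93960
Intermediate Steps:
g = -27 (g = -3 - 24 = -27)
((g*(-15) + 7) - 325)*(4704 - 3624) = ((-27*(-15) + 7) - 325)*(4704 - 3624) = ((405 + 7) - 325)*1080 = (412 - 325)*1080 = 87*1080 = 93960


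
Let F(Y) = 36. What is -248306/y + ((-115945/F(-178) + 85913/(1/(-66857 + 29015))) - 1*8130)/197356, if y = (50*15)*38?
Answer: -278118722804183/16873938000 ≈ -16482.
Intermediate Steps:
y = 28500 (y = 750*38 = 28500)
-248306/y + ((-115945/F(-178) + 85913/(1/(-66857 + 29015))) - 1*8130)/197356 = -248306/28500 + ((-115945/36 + 85913/(1/(-66857 + 29015))) - 1*8130)/197356 = -248306*1/28500 + ((-115945*1/36 + 85913/(1/(-37842))) - 8130)*(1/197356) = -124153/14250 + ((-115945/36 + 85913/(-1/37842)) - 8130)*(1/197356) = -124153/14250 + ((-115945/36 + 85913*(-37842)) - 8130)*(1/197356) = -124153/14250 + ((-115945/36 - 3251119746) - 8130)*(1/197356) = -124153/14250 + (-117040426801/36 - 8130)*(1/197356) = -124153/14250 - 117040719481/36*1/197356 = -124153/14250 - 117040719481/7104816 = -278118722804183/16873938000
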